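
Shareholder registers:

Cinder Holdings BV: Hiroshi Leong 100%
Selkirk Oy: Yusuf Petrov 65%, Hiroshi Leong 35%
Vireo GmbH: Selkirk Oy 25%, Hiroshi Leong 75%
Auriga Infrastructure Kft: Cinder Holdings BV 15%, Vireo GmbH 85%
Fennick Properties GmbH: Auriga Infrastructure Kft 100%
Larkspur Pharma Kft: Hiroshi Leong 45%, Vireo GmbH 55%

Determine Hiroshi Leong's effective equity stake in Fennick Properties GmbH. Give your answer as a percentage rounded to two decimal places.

Hiroshi reaches Fennick along 3 paths.
Via Cinder → Auriga: 100% × 15% × 100% = 15%.
Via Selkirk → Vireo → Auriga: 35% × 25% × 85% × 100% = 7.4375%.
Via Vireo → Auriga: 75% × 85% × 100% = 63.75%.
Total: 15% + 7.4375% + 63.75% = 86.1875%.
Rounded: 86.19%.

86.19%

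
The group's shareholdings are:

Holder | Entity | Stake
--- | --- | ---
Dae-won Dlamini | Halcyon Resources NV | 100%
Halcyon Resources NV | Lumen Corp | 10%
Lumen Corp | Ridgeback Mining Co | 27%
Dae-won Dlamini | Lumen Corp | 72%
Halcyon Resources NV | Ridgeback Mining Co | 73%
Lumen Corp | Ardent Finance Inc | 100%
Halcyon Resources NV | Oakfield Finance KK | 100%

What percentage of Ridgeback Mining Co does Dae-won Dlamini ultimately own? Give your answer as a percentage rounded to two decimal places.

Dae-won reaches Ridgeback along 3 paths.
Via Halcyon: 100% × 73% = 73%.
Via Halcyon → Lumen: 100% × 10% × 27% = 2.7%.
Via Lumen: 72% × 27% = 19.44%.
Total: 73% + 2.7% + 19.44% = 95.14%.

95.14%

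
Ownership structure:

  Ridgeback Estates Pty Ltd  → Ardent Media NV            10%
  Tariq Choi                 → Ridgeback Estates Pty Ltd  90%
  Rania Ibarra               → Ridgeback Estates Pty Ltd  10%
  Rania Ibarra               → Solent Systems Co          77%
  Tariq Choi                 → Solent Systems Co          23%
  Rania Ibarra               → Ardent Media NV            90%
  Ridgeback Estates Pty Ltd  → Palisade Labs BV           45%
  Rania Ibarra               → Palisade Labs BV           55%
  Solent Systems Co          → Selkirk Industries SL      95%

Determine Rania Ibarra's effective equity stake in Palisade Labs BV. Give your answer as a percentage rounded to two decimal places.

59.50%

Rania reaches Palisade along 2 paths.
Direct stake: 55% = 55%.
Via Ridgeback: 10% × 45% = 4.5%.
Total: 55% + 4.5% = 59.5%.
Rounded: 59.50%.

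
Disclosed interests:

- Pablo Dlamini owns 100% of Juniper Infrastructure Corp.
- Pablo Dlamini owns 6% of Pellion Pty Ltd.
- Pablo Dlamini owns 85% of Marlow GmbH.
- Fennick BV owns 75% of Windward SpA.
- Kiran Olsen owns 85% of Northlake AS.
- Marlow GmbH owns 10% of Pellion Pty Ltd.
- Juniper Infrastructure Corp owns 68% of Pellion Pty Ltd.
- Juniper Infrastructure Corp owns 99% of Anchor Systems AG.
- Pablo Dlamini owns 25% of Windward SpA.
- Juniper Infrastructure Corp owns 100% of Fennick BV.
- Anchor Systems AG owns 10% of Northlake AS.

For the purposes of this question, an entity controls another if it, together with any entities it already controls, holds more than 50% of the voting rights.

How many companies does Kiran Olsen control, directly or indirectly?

1

Kiran holds 85% of Northlake, so Kiran controls Northlake.
No other company's threshold is met.
Kiran controls 1 company.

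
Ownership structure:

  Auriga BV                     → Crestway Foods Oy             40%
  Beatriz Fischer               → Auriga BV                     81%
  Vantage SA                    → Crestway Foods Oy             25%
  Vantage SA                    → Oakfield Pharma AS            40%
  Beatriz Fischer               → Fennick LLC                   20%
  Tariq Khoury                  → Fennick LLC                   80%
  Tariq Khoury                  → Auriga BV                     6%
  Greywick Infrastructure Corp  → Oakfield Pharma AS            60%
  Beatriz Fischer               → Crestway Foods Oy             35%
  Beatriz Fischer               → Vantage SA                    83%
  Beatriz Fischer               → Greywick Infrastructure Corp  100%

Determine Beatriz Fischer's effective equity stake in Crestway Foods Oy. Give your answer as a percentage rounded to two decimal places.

88.15%

Beatriz reaches Crestway along 3 paths.
Direct stake: 35% = 35%.
Via Vantage: 83% × 25% = 20.75%.
Via Auriga: 81% × 40% = 32.4%.
Total: 35% + 20.75% + 32.4% = 88.15%.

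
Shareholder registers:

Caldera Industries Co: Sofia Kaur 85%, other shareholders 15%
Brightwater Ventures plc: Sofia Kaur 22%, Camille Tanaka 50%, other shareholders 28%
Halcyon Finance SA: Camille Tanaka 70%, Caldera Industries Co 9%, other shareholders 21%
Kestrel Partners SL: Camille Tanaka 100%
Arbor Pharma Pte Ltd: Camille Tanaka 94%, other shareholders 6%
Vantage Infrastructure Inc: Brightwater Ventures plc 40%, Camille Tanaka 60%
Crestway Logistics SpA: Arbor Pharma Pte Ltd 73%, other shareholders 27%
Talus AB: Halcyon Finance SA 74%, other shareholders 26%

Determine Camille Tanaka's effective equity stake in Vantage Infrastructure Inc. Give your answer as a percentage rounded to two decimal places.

Camille reaches Vantage along 2 paths.
Via Brightwater: 50% × 40% = 20%.
Direct stake: 60% = 60%.
Total: 20% + 60% = 80%.
Rounded: 80.00%.

80.00%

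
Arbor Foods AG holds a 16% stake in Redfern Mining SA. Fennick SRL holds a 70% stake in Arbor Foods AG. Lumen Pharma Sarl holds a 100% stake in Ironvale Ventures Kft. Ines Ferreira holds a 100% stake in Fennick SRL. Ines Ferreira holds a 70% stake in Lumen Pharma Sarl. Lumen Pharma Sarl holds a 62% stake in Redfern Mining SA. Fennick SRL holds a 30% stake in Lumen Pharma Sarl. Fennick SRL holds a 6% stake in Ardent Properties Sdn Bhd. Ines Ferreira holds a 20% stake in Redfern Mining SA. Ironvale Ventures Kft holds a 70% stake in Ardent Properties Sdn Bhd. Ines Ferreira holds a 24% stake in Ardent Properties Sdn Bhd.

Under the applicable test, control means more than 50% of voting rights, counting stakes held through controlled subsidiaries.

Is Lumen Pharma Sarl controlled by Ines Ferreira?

Yes

Ines holds 100% of Fennick, so Ines controls Fennick.
Fennick and Ines together hold 30% + 70% = 100% of Lumen, so Ines controls Lumen.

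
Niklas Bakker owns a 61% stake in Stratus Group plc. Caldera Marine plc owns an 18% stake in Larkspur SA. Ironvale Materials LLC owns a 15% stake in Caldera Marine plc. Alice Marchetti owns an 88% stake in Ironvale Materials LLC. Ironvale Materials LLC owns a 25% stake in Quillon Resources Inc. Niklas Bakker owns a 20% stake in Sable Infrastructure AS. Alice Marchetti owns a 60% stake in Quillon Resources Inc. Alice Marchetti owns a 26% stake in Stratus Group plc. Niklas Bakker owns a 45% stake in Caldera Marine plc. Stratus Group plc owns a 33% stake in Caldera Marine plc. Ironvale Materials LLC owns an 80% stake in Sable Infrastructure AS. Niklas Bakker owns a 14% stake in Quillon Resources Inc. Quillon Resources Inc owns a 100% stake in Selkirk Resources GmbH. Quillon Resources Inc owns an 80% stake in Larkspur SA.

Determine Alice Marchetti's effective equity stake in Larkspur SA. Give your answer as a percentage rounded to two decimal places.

Alice reaches Larkspur along 4 paths.
Via Ironvale → Caldera: 88% × 15% × 18% = 2.376%.
Via Stratus → Caldera: 26% × 33% × 18% = 1.5444%.
Via Quillon: 60% × 80% = 48%.
Via Ironvale → Quillon: 88% × 25% × 80% = 17.6%.
Total: 2.376% + 1.5444% + 48% + 17.6% = 69.5204%.
Rounded: 69.52%.

69.52%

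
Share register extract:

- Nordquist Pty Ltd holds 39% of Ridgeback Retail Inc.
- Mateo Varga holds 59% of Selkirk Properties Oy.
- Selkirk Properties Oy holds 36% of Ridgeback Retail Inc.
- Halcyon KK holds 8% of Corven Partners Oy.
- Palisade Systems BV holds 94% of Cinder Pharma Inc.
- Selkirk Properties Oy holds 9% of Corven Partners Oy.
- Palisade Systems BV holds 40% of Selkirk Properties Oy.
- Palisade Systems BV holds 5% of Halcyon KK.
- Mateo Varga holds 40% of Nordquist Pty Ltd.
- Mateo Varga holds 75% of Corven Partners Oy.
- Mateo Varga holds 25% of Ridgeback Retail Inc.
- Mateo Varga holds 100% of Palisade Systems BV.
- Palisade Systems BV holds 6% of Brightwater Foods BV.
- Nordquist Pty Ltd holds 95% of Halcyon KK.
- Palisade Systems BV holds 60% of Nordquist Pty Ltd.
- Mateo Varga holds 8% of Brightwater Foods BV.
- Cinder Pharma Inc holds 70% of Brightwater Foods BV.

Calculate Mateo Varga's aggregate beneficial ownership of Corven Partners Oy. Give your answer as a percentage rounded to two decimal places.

Mateo reaches Corven along 6 paths.
Via Selkirk: 59% × 9% = 5.31%.
Via Palisade → Selkirk: 100% × 40% × 9% = 3.6%.
Via Nordquist → Halcyon: 40% × 95% × 8% = 3.04%.
Via Palisade → Nordquist → Halcyon: 100% × 60% × 95% × 8% = 4.56%.
Via Palisade → Halcyon: 100% × 5% × 8% = 0.4%.
Direct stake: 75% = 75%.
Total: 5.31% + 3.6% + 3.04% + 4.56% + 0.4% + 75% = 91.91%.

91.91%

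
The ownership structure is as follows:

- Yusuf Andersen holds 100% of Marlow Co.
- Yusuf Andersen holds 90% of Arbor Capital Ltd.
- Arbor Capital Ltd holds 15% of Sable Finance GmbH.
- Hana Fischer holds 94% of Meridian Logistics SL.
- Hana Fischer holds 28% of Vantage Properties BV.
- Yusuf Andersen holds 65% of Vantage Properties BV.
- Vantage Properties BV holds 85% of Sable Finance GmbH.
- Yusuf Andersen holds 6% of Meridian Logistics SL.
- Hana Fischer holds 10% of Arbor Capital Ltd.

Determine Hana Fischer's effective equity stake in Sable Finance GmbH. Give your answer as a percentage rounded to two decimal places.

Hana reaches Sable along 2 paths.
Via Vantage: 28% × 85% = 23.8%.
Via Arbor: 10% × 15% = 1.5%.
Total: 23.8% + 1.5% = 25.3%.
Rounded: 25.30%.

25.30%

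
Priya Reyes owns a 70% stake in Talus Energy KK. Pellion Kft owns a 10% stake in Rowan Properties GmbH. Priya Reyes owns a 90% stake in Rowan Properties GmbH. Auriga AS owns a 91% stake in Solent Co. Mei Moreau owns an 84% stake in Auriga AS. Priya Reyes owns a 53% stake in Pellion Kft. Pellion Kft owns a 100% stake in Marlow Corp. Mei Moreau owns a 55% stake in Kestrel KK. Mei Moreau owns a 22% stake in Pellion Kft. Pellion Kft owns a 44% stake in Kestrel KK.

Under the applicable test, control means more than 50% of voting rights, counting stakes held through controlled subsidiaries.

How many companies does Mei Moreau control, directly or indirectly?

Mei holds 84% of Auriga, so Mei controls Auriga.
Mei holds 55% of Kestrel, so Mei controls Kestrel.
Auriga holds 91% of Solent, so Mei controls Solent.
No other company's threshold is met.
Mei controls 3 companies.

3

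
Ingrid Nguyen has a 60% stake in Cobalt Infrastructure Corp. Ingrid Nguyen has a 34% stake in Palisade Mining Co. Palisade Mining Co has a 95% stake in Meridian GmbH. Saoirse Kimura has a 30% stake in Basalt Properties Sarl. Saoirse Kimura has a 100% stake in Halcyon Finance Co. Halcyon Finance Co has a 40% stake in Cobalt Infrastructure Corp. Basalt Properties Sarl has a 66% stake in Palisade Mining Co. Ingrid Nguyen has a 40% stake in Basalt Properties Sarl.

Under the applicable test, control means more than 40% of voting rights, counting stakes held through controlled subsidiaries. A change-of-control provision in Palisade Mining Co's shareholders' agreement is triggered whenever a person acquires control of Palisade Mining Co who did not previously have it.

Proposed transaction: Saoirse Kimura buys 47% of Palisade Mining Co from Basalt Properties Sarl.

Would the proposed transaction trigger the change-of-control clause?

The purchase adds only to Saoirse's holdings (Basalt's stake shrinks), so Saoirse is the only person who could newly come to control Palisade.
Saoirse holds 100% of Halcyon, so Saoirse controls Halcyon.
Neither Saoirse nor any entity Saoirse controls holds any voting interest in Palisade.
So before the transaction, Saoirse does not control Palisade.
After the purchase, Saoirse holds 47% of Palisade directly, and Basalt's stake falls to 19%.
Saoirse holds 47% of Palisade, so Saoirse controls Palisade.
Saoirse did not control Palisade before and does after, so the clause is triggered.

Yes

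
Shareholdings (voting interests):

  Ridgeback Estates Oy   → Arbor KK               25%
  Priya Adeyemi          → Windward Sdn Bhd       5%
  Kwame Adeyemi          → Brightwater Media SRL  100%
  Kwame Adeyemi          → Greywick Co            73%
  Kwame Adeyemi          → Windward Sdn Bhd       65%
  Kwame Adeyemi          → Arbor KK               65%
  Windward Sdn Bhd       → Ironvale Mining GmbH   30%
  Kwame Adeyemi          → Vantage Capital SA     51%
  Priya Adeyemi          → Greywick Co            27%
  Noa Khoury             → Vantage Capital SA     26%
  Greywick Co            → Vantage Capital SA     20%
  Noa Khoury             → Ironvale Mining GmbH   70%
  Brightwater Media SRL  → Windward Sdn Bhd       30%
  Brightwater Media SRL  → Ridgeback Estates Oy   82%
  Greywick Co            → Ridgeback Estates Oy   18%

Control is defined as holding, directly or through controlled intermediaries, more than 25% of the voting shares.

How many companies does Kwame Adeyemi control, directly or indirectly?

7

Kwame holds 73% of Greywick, so Kwame controls Greywick.
Kwame holds 100% of Brightwater, so Kwame controls Brightwater.
Kwame and Brightwater together hold 65% + 30% = 95% of Windward, so Kwame controls Windward.
Greywick and Brightwater together hold 18% + 82% = 100% of Ridgeback, so Kwame controls Ridgeback.
Windward holds 30% of Ironvale, so Kwame controls Ironvale.
Ridgeback and Kwame together hold 25% + 65% = 90% of Arbor, so Kwame controls Arbor.
Kwame and Greywick together hold 51% + 20% = 71% of Vantage, so Kwame controls Vantage.
Kwame controls 7 companies.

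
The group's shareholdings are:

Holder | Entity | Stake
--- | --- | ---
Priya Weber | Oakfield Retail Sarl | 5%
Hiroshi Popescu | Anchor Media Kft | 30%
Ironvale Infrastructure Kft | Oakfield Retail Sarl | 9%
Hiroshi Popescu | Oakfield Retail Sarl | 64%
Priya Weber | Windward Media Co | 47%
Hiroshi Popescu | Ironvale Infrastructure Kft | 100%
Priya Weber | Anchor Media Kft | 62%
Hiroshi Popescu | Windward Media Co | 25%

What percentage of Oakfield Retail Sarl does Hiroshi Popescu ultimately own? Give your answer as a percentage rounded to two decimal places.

73.00%

Hiroshi reaches Oakfield along 2 paths.
Direct stake: 64% = 64%.
Via Ironvale: 100% × 9% = 9%.
Total: 64% + 9% = 73%.
Rounded: 73.00%.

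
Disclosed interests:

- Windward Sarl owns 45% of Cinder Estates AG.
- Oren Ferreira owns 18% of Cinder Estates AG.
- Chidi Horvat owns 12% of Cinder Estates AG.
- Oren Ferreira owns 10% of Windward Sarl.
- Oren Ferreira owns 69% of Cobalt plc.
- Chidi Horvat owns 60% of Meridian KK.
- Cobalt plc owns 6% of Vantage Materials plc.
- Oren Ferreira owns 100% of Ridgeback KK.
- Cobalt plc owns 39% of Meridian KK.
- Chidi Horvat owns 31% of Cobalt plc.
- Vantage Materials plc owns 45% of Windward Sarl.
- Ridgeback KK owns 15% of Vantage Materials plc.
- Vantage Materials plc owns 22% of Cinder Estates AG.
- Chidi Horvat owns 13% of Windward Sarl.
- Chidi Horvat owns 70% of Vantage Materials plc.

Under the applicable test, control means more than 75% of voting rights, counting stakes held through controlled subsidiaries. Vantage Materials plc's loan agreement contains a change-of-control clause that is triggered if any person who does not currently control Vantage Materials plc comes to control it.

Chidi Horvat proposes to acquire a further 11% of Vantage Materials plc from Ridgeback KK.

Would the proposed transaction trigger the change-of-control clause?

Yes

The purchase adds only to Chidi's holdings (Ridgeback's stake shrinks), so Chidi is the only person who could newly come to control Vantage.
Chidi's largest direct stake is 70% in Vantage, which does not meet the threshold, so Chidi controls no company.
In Vantage, Chidi's side holds only 70%, not > 75%.
So before the transaction, Chidi does not control Vantage.
After the purchase, Chidi's direct stake in Vantage rises to 70% + 11% = 81%, and Ridgeback's stake falls to 4%.
Chidi holds 81% of Vantage, so Chidi controls Vantage.
Chidi did not control Vantage before and does after, so the clause is triggered.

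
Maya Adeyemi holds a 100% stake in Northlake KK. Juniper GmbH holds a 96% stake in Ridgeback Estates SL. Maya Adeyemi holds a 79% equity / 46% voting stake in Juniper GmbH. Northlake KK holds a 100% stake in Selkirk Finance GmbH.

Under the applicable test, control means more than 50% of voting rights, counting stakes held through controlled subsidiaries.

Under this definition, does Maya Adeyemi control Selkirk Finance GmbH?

Yes

Maya holds 100% of Northlake, so Maya controls Northlake.
Northlake holds 100% of Selkirk, so Maya controls Selkirk.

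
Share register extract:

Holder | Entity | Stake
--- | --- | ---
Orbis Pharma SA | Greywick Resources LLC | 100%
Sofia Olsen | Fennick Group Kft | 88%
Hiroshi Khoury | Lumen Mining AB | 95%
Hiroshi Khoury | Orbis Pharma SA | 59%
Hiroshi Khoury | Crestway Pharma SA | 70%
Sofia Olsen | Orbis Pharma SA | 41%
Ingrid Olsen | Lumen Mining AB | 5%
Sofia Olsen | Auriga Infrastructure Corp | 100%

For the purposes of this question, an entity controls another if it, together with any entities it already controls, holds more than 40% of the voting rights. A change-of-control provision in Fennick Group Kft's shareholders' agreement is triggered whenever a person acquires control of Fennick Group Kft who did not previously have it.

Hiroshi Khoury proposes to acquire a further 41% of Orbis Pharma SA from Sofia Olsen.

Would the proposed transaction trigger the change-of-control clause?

The purchase adds only to Hiroshi's holdings (Sofia's stake shrinks), so Hiroshi is the only person who could newly come to control Fennick.
Hiroshi holds 95% of Lumen, so Hiroshi controls Lumen.
Hiroshi holds 70% of Crestway, so Hiroshi controls Crestway.
Hiroshi holds 59% of Orbis, so Hiroshi controls Orbis.
Orbis holds 100% of Greywick, so Hiroshi controls Greywick.
Neither Hiroshi nor any entity Hiroshi controls holds any voting interest in Fennick.
So before the transaction, Hiroshi does not control Fennick.
After the purchase, Hiroshi's direct stake in Orbis rises to 59% + 41% = 100%, and Sofia's stake falls to 0%.
Hiroshi holds 100% of Orbis, so Hiroshi controls Orbis.
After the transaction, neither Hiroshi nor any entity Hiroshi controls holds a voting interest in Fennick, so Hiroshi still does not control it.
No new person acquires control, so the clause is not triggered.

No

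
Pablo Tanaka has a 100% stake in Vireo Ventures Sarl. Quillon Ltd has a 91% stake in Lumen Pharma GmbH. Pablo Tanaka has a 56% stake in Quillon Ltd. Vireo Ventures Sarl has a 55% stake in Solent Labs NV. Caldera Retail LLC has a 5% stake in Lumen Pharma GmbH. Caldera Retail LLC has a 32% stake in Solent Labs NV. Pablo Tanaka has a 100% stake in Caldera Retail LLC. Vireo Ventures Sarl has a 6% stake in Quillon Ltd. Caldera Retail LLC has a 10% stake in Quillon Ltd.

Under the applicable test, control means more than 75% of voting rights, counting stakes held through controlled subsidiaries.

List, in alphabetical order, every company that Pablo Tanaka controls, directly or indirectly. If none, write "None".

Caldera Retail LLC, Solent Labs NV, Vireo Ventures Sarl

Pablo holds 100% of Caldera, so Pablo controls Caldera.
Pablo holds 100% of Vireo, so Pablo controls Vireo.
Caldera and Vireo together hold 32% + 55% = 87% of Solent, so Pablo controls Solent.
No other company's threshold is met.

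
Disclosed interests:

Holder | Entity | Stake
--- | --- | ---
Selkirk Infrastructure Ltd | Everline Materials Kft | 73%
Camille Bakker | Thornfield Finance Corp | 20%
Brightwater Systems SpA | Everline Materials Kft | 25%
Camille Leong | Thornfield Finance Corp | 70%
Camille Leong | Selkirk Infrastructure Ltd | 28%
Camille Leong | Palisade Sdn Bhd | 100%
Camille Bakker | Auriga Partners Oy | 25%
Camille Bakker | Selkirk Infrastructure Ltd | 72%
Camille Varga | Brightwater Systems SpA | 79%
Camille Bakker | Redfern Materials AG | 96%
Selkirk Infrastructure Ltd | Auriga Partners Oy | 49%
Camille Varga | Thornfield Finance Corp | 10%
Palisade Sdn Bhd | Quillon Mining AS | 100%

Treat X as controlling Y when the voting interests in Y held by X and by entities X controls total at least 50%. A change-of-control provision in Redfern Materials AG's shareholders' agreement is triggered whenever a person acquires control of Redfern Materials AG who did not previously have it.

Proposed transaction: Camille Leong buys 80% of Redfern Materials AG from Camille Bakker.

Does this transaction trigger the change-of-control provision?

The purchase adds only to Camille Leong's holdings (Camille Bakker's stake shrinks), so Camille Leong is the only person who could newly come to control Redfern.
Camille Leong holds 70% of Thornfield, so Camille Leong controls Thornfield.
Camille Leong holds 100% of Palisade, so Camille Leong controls Palisade.
Palisade holds 100% of Quillon, so Camille Leong controls Quillon.
Neither Camille Leong nor any entity Camille Leong controls holds any voting interest in Redfern.
So before the transaction, Camille Leong does not control Redfern.
After the purchase, Camille Leong holds 80% of Redfern directly, and Camille Bakker's stake falls to 16%.
Camille Leong holds 80% of Redfern, so Camille Leong controls Redfern.
Camille Leong did not control Redfern before and does after, so the clause is triggered.

Yes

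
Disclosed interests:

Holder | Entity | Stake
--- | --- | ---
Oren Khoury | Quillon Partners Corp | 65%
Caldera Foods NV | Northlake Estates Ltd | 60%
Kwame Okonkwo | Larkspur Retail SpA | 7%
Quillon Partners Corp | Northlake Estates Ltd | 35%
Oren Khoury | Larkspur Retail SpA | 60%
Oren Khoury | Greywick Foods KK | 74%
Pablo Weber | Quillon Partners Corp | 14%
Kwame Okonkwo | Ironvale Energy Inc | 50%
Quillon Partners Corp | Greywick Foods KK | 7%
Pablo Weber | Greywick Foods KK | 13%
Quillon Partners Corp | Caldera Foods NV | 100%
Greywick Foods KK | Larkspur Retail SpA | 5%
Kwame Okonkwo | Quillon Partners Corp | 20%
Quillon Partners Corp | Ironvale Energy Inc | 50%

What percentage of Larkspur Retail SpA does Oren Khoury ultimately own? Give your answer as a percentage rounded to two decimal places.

63.93%

Oren reaches Larkspur along 3 paths.
Direct stake: 60% = 60%.
Via Greywick: 74% × 5% = 3.7%.
Via Quillon → Greywick: 65% × 7% × 5% = 0.2275%.
Total: 60% + 3.7% + 0.2275% = 63.9275%.
Rounded: 63.93%.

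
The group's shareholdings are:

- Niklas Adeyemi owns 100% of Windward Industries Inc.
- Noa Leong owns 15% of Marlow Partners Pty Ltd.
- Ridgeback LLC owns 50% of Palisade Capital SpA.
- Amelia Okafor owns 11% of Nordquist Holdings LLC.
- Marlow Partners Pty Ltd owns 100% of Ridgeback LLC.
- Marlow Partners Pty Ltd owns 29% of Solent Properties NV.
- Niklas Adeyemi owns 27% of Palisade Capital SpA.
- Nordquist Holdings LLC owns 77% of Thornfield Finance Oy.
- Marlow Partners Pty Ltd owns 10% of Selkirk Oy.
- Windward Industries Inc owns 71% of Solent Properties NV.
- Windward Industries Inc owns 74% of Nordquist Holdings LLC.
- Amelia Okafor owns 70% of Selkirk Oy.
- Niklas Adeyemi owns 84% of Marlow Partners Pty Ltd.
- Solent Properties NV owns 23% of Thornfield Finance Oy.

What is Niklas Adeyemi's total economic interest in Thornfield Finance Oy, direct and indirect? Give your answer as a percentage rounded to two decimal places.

Niklas reaches Thornfield along 3 paths.
Via Marlow → Solent: 84% × 29% × 23% = 5.6028%.
Via Windward → Solent: 100% × 71% × 23% = 16.33%.
Via Windward → Nordquist: 100% × 74% × 77% = 56.98%.
Total: 5.6028% + 16.33% + 56.98% = 78.9128%.
Rounded: 78.91%.

78.91%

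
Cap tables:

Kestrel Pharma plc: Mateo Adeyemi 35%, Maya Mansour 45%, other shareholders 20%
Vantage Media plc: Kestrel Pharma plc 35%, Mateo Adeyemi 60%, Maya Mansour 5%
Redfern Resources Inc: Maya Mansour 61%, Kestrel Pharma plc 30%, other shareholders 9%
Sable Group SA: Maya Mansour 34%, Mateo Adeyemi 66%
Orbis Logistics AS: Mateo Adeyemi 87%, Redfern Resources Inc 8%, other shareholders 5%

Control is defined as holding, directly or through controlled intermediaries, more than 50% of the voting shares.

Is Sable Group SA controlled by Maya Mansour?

Maya holds 61% of Redfern, so Maya controls Redfern.
In Sable, Maya's side holds only 34%, not > 50%.
So Maya does not control Sable.

No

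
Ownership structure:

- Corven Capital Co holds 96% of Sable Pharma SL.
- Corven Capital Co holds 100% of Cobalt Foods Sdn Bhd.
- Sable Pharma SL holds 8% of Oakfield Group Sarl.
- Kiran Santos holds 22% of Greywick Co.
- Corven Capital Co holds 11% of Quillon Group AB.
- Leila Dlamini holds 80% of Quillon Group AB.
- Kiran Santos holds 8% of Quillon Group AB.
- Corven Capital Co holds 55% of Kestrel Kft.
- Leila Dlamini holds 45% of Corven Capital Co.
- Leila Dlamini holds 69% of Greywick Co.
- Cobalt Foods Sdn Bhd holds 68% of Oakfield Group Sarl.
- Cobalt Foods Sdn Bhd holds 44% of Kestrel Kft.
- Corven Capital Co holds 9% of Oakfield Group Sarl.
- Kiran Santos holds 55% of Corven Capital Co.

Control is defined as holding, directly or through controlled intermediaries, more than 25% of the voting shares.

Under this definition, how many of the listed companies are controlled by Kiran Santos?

Kiran holds 55% of Corven, so Kiran controls Corven.
Corven holds 100% of Cobalt, so Kiran controls Cobalt.
Corven holds 96% of Sable, so Kiran controls Sable.
Cobalt and Corven together hold 44% + 55% = 99% of Kestrel, so Kiran controls Kestrel.
Corven and Cobalt and Sable together hold 9% + 68% + 8% = 85% of Oakfield, so Kiran controls Oakfield.
No other company's threshold is met.
Kiran controls 5 companies.

5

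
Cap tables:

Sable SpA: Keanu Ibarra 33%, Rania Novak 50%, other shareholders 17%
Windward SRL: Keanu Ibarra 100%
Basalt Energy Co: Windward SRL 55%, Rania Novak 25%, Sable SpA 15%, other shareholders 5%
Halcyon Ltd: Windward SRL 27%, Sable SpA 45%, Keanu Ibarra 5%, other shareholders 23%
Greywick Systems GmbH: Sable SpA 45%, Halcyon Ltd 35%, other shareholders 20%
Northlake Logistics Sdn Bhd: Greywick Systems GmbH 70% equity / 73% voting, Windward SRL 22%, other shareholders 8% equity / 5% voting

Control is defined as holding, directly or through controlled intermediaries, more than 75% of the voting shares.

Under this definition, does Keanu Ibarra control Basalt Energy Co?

Keanu holds 100% of Windward, so Keanu controls Windward.
In Basalt, Keanu's side holds only 55%, not > 75%.
So Keanu does not control Basalt.

No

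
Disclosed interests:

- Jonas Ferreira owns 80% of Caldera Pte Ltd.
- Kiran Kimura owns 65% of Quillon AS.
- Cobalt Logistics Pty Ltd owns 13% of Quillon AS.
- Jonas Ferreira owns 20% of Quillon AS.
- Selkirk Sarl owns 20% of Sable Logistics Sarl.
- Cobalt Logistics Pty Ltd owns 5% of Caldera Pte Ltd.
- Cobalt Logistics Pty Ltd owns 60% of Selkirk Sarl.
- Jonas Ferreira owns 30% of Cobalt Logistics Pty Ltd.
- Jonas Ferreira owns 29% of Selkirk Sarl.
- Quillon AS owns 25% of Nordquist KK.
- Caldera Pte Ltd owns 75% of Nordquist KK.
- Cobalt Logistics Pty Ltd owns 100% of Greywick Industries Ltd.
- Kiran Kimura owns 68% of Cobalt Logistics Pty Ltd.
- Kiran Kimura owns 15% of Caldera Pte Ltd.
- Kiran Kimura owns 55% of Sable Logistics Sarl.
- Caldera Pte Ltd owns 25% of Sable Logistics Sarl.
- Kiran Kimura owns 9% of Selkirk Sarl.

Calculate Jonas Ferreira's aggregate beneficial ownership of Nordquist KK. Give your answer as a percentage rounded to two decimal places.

67.10%

Jonas reaches Nordquist along 4 paths.
Via Caldera: 80% × 75% = 60%.
Via Cobalt → Caldera: 30% × 5% × 75% = 1.125%.
Via Quillon: 20% × 25% = 5%.
Via Cobalt → Quillon: 30% × 13% × 25% = 0.975%.
Total: 60% + 1.125% + 5% + 0.975% = 67.1%.
Rounded: 67.10%.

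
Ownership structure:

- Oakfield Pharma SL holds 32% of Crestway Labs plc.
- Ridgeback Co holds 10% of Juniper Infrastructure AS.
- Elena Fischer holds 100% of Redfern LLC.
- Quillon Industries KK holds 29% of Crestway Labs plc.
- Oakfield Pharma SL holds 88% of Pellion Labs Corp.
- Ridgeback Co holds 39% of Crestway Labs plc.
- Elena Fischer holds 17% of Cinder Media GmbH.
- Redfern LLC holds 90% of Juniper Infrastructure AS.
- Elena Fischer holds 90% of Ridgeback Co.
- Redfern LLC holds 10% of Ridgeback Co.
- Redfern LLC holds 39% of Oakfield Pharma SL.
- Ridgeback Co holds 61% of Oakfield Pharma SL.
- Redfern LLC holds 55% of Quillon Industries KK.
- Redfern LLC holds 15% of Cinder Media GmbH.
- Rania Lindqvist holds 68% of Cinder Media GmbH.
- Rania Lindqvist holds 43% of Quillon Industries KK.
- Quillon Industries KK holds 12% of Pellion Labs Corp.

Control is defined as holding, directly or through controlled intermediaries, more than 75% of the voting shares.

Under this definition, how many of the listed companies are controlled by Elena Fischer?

5

Elena holds 100% of Redfern, so Elena controls Redfern.
Elena and Redfern together hold 90% + 10% = 100% of Ridgeback, so Elena controls Ridgeback.
Redfern and Ridgeback together hold 39% + 61% = 100% of Oakfield, so Elena controls Oakfield.
Redfern and Ridgeback together hold 90% + 10% = 100% of Juniper, so Elena controls Juniper.
Oakfield holds 88% of Pellion, so Elena controls Pellion.
No other company's threshold is met.
Elena controls 5 companies.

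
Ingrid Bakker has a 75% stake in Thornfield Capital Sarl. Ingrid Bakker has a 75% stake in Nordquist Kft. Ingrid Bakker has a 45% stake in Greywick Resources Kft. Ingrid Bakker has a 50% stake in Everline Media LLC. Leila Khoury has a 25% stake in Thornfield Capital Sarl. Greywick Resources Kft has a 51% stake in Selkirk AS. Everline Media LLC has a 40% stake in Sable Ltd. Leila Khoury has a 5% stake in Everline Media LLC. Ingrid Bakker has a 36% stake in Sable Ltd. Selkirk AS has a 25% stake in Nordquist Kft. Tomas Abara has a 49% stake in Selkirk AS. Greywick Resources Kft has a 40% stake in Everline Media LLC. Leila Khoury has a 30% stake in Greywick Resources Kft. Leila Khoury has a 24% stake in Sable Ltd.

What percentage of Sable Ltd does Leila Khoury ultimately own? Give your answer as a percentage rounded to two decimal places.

Leila reaches Sable along 3 paths.
Via Everline: 5% × 40% = 2%.
Via Greywick → Everline: 30% × 40% × 40% = 4.8%.
Direct stake: 24% = 24%.
Total: 2% + 4.8% + 24% = 30.8%.
Rounded: 30.80%.

30.80%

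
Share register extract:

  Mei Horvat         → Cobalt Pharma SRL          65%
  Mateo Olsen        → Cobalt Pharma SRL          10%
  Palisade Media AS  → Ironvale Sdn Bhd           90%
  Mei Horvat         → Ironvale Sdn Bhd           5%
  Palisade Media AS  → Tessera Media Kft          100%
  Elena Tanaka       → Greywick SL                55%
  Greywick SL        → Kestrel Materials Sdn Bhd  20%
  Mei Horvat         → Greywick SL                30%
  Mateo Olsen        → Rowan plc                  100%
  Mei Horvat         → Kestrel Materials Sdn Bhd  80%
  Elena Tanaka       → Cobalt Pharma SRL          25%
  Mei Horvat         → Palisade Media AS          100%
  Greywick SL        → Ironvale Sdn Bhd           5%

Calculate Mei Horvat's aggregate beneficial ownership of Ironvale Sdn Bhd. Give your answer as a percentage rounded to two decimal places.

Mei reaches Ironvale along 3 paths.
Via Palisade: 100% × 90% = 90%.
Direct stake: 5% = 5%.
Via Greywick: 30% × 5% = 1.5%.
Total: 90% + 5% + 1.5% = 96.5%.
Rounded: 96.50%.

96.50%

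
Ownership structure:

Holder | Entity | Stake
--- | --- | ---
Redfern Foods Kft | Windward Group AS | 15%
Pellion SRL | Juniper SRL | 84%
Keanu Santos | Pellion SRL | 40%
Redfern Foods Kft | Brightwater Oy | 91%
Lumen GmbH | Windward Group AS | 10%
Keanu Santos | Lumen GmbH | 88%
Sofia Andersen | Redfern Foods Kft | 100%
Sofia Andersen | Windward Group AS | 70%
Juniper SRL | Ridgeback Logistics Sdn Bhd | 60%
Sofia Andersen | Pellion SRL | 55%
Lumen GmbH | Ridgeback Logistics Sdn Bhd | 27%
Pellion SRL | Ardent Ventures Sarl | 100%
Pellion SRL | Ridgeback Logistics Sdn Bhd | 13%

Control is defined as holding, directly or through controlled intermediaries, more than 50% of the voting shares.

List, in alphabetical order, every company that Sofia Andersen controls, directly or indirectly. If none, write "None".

Ardent Ventures Sarl, Brightwater Oy, Juniper SRL, Pellion SRL, Redfern Foods Kft, Ridgeback Logistics Sdn Bhd, Windward Group AS

Sofia holds 100% of Redfern, so Sofia controls Redfern.
Sofia holds 55% of Pellion, so Sofia controls Pellion.
Pellion holds 84% of Juniper, so Sofia controls Juniper.
Redfern and Sofia together hold 15% + 70% = 85% of Windward, so Sofia controls Windward.
Pellion holds 100% of Ardent, so Sofia controls Ardent.
Redfern holds 91% of Brightwater, so Sofia controls Brightwater.
Pellion and Juniper together hold 13% + 60% = 73% of Ridgeback, so Sofia controls Ridgeback.
No other company's threshold is met.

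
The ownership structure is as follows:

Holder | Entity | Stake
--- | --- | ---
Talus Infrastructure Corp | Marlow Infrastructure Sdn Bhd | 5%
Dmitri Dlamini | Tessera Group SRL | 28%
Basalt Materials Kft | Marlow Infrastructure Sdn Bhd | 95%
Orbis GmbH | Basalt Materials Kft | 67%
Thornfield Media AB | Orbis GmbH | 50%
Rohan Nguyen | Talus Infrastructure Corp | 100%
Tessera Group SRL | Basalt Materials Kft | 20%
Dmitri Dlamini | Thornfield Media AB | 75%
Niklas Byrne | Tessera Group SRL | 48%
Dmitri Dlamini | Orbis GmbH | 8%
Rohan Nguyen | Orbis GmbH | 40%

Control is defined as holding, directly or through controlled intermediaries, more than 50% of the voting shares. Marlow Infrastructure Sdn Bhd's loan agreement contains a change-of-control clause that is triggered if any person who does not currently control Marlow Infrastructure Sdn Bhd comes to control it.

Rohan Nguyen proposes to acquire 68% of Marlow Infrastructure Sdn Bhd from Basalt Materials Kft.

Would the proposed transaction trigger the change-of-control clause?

The purchase adds only to Rohan's holdings (Basalt's stake shrinks), so Rohan is the only person who could newly come to control Marlow.
Rohan holds 100% of Talus, so Rohan controls Talus.
In Marlow, Rohan's side holds only 5%, not > 50%.
So before the transaction, Rohan does not control Marlow.
After the purchase, Rohan holds 68% of Marlow directly, and Basalt's stake falls to 27%.
Talus and Rohan together hold 5% + 68% = 73% of Marlow, so Rohan controls Marlow.
Rohan did not control Marlow before and does after, so the clause is triggered.

Yes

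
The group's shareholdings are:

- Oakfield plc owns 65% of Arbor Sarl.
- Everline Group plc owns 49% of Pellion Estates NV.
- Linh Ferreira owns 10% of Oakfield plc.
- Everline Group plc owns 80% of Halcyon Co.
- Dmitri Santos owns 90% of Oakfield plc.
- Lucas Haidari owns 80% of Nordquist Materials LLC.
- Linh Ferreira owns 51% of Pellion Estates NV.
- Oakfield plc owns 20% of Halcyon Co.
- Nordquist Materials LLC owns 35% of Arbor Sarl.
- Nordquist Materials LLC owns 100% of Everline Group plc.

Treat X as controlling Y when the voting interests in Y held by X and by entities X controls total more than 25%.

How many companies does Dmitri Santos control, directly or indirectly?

2

Dmitri holds 90% of Oakfield, so Dmitri controls Oakfield.
Oakfield holds 65% of Arbor, so Dmitri controls Arbor.
No other company's threshold is met.
Dmitri controls 2 companies.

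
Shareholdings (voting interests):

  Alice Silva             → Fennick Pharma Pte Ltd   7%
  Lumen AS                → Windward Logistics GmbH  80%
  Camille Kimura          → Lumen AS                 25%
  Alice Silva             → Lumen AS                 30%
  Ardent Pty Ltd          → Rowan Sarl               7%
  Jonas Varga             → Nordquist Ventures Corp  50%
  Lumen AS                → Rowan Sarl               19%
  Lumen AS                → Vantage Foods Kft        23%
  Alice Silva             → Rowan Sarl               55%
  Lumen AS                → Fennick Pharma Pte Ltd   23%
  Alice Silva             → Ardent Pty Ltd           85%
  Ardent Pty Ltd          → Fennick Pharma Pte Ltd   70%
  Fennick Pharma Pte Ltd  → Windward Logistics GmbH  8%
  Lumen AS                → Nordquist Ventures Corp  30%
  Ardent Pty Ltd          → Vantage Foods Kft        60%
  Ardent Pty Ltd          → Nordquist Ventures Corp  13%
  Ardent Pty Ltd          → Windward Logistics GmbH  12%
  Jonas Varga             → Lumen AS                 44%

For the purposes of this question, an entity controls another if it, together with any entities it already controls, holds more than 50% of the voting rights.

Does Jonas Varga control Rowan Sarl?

No

Jonas's largest direct stake is 50% in Nordquist, which does not meet the threshold, so Jonas controls no company.
Neither Jonas nor any entity Jonas controls holds any voting interest in Rowan.
So Jonas does not control Rowan.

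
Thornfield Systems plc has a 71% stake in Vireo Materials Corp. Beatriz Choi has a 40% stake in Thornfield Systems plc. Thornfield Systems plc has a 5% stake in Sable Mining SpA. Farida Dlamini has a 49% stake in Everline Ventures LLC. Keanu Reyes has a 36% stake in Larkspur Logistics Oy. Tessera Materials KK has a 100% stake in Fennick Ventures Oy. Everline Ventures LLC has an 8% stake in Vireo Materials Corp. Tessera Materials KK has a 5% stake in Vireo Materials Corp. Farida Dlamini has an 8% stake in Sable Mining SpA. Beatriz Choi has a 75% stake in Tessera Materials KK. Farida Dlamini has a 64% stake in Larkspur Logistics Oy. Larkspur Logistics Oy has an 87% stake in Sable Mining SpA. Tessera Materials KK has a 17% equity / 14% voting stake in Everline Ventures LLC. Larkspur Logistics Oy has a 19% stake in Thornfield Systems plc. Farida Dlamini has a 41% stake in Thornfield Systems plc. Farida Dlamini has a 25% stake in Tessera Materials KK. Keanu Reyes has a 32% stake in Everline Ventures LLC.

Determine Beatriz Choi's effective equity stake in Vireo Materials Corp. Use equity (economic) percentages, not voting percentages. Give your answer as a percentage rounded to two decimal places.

33.17%

Beatriz reaches Vireo along 3 paths.
Via Thornfield: 40% × 71% = 28.4%.
Via Tessera → Everline: 75% × 17% × 8% = 1.02%.
Via Tessera: 75% × 5% = 3.75%.
Total: 28.4% + 1.02% + 3.75% = 33.17%.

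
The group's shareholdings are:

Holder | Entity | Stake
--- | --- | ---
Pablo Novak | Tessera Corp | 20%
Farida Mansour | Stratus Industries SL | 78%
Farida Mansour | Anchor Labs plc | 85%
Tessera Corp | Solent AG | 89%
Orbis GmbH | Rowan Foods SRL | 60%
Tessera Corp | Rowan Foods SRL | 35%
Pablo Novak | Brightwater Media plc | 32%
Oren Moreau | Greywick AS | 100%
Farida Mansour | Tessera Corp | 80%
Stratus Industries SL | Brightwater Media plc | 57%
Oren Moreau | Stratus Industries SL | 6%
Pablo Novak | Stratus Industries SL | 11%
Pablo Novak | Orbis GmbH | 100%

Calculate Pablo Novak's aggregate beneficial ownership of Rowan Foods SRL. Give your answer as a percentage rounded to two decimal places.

Pablo reaches Rowan along 2 paths.
Via Tessera: 20% × 35% = 7%.
Via Orbis: 100% × 60% = 60%.
Total: 7% + 60% = 67%.
Rounded: 67.00%.

67.00%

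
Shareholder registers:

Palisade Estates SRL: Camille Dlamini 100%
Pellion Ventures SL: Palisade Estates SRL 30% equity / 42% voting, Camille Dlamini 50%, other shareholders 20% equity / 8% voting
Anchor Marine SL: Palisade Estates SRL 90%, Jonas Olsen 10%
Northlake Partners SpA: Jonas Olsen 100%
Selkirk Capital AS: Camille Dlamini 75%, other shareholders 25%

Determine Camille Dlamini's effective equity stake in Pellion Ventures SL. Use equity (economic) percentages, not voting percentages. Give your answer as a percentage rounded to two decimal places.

80.00%

Camille reaches Pellion along 2 paths.
Via Palisade: 100% × 30% = 30%.
Direct stake: 50% = 50%.
Total: 30% + 50% = 80%.
Rounded: 80.00%.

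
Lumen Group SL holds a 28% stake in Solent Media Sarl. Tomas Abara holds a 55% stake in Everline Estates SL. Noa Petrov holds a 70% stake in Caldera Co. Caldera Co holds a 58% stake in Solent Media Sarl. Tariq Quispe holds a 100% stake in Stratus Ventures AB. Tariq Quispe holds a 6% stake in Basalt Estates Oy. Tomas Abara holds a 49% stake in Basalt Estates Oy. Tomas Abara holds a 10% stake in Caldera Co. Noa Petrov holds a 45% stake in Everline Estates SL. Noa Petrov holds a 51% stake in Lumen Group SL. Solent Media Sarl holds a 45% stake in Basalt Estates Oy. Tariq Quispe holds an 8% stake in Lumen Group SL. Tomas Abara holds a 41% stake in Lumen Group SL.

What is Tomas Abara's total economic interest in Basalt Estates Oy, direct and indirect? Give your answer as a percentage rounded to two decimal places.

56.78%

Tomas reaches Basalt along 3 paths.
Via Lumen → Solent: 41% × 28% × 45% = 5.166%.
Via Caldera → Solent: 10% × 58% × 45% = 2.61%.
Direct stake: 49% = 49%.
Total: 5.166% + 2.61% + 49% = 56.776%.
Rounded: 56.78%.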